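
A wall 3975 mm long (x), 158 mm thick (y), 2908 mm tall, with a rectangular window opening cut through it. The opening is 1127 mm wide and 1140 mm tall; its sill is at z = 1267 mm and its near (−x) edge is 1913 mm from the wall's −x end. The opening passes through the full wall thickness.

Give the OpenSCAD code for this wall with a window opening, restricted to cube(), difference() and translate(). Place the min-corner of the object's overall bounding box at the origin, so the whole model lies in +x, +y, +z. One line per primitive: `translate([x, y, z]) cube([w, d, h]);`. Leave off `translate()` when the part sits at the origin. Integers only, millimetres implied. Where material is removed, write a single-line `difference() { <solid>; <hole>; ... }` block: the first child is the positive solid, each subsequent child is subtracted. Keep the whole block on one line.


difference() { cube([3975, 158, 2908]); translate([1913, 0, 1267]) cube([1127, 158, 1140]); }


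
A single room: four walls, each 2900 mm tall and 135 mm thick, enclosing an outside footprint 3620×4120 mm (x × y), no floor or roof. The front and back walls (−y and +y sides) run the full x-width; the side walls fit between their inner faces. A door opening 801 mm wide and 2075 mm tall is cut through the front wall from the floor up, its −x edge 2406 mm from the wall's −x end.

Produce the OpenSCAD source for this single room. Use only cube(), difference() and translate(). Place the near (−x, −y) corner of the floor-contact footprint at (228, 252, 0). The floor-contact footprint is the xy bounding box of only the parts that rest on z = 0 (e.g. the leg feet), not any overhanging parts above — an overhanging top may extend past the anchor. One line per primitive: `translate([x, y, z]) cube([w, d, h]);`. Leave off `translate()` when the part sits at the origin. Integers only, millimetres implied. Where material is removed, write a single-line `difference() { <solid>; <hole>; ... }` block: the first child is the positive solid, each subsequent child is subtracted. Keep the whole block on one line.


difference() { translate([228, 252, 0]) cube([3620, 135, 2900]); translate([2634, 252, 0]) cube([801, 135, 2075]); }
translate([228, 4237, 0]) cube([3620, 135, 2900]);
translate([228, 387, 0]) cube([135, 3850, 2900]);
translate([3713, 387, 0]) cube([135, 3850, 2900]);


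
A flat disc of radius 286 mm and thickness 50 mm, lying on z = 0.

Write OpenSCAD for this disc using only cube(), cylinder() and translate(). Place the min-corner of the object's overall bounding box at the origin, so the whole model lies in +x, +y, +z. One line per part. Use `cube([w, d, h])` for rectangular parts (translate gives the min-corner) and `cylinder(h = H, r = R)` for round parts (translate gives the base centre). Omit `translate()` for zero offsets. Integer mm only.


translate([286, 286, 0]) cylinder(h = 50, r = 286);


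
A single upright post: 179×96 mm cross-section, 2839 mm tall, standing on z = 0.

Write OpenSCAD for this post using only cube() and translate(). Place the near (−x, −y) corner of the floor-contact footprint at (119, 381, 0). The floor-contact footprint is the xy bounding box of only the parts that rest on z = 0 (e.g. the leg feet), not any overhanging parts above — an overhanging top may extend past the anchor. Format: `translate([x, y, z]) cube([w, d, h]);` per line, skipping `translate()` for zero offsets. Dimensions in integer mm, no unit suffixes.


translate([119, 381, 0]) cube([179, 96, 2839]);


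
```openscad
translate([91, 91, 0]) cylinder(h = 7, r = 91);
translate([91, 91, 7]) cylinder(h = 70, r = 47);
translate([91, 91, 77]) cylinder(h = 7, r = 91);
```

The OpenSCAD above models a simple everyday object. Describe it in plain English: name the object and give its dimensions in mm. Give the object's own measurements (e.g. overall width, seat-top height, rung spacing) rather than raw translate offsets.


A spool: two coaxial disc flanges of radius 91 mm and thickness 7 mm, joined by a core cylinder of radius 47 mm and height 70 mm. The lower flange rests on z = 0 and the three cylinders share a vertical axis.


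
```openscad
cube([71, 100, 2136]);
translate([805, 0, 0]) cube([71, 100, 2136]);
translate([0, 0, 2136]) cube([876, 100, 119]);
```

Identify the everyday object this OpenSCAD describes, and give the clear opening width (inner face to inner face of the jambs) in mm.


A door frame. The clear opening width is 734 mm.

Two 2136 mm tall posts with a header on top — a door frame. The left jamb is 71 mm wide at x = 0; the right jamb starts at x = 805. The clear opening is 805 − 71 = 734 mm.


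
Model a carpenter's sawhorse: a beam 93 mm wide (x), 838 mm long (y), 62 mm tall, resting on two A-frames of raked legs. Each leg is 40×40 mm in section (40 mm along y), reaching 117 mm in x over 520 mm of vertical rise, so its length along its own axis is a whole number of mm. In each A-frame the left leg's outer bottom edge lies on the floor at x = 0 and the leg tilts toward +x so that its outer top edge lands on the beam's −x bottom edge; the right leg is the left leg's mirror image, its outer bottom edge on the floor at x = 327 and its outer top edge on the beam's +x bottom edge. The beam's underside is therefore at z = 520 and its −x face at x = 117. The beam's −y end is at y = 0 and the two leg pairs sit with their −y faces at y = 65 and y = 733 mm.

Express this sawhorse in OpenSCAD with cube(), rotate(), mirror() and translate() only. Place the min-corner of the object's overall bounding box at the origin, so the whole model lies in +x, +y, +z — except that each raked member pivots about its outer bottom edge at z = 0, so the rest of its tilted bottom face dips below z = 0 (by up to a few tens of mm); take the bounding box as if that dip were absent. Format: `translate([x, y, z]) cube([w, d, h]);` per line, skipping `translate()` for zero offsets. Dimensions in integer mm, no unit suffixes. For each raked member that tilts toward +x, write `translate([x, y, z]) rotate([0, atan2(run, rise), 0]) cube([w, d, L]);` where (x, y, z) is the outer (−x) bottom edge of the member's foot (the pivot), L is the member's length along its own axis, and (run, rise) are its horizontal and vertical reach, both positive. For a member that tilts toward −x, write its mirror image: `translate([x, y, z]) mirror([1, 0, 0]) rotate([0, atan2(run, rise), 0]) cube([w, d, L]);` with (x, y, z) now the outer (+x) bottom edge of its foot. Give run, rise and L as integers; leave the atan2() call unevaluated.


translate([117, 0, 520]) cube([93, 838, 62]);
translate([0, 65, 0]) rotate([0, atan2(117, 520), 0]) cube([40, 40, 533]);
translate([327, 65, 0]) mirror([1, 0, 0]) rotate([0, atan2(117, 520), 0]) cube([40, 40, 533]);
translate([0, 733, 0]) rotate([0, atan2(117, 520), 0]) cube([40, 40, 533]);
translate([327, 733, 0]) mirror([1, 0, 0]) rotate([0, atan2(117, 520), 0]) cube([40, 40, 533]);


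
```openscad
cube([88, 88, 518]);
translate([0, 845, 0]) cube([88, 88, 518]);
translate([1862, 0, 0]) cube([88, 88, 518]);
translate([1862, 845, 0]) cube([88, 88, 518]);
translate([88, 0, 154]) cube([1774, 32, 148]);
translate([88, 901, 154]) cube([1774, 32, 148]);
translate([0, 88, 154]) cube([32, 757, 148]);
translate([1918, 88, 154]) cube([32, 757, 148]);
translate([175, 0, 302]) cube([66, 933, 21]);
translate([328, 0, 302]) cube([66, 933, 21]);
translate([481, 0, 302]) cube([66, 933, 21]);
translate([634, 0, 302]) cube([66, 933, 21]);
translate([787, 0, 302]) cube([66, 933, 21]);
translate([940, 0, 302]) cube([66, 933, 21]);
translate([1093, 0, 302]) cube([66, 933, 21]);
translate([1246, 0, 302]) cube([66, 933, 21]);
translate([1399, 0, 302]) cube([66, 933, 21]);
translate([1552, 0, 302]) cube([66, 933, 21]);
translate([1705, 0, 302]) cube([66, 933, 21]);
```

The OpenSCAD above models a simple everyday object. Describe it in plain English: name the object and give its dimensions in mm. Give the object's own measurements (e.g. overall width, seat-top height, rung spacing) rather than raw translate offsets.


A bed frame 1950 mm long (x) by 933 mm wide (y). Four 88×88 mm corner posts, 518 mm tall, at the corners of the footprint. Four rails of 32 mm thickness and 148 mm height run between adjacent posts with their undersides at z = 154 mm, their outer faces flush with the outside of the frame (the two x-running rails run between the posts' inner faces; the two y-running rails run between the posts' inner faces). 11 slats, each 66 mm wide (x) and 21 mm thick, lie across the top of the two x-running rails, running the full 933 mm width of the frame in y; along x they sit between the end posts with a 87 mm gap after the −x posts and between neighbouring slats, leaving 91 mm before the +x posts.


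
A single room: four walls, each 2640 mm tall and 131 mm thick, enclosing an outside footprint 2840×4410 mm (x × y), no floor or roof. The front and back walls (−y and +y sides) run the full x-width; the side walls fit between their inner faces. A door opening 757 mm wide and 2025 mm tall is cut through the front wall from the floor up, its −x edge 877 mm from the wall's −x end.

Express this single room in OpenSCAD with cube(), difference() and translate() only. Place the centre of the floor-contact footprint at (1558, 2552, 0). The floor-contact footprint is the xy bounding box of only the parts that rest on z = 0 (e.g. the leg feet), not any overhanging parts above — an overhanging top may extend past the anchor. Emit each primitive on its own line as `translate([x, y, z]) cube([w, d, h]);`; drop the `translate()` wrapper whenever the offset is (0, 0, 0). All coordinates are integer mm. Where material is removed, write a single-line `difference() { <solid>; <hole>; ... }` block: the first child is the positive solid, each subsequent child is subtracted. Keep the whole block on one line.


difference() { translate([138, 347, 0]) cube([2840, 131, 2640]); translate([1015, 347, 0]) cube([757, 131, 2025]); }
translate([138, 4626, 0]) cube([2840, 131, 2640]);
translate([138, 478, 0]) cube([131, 4148, 2640]);
translate([2847, 478, 0]) cube([131, 4148, 2640]);


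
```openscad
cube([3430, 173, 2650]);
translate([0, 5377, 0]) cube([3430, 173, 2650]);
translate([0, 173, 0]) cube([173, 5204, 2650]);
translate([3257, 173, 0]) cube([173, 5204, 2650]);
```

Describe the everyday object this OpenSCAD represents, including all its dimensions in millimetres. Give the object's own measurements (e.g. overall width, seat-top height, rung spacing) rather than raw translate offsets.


The wall frame of a small rectangular building: four walls, each 2650 mm tall and 173 mm thick, enclosing a footprint 3430 mm (x) by 5550 mm (y) outside-to-outside, with no floor or roof. The front and back walls (the −y and +y sides) span the full width; the two side walls fit between them.


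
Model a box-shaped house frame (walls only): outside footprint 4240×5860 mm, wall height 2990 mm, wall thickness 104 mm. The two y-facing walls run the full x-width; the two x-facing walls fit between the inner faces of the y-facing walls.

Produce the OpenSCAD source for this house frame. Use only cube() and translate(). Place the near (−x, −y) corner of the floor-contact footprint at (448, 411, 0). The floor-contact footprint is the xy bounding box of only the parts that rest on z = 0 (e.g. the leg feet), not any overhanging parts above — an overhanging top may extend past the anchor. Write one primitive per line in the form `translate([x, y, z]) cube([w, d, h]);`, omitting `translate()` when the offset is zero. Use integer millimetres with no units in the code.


translate([448, 411, 0]) cube([4240, 104, 2990]);
translate([448, 6167, 0]) cube([4240, 104, 2990]);
translate([448, 515, 0]) cube([104, 5652, 2990]);
translate([4584, 515, 0]) cube([104, 5652, 2990]);


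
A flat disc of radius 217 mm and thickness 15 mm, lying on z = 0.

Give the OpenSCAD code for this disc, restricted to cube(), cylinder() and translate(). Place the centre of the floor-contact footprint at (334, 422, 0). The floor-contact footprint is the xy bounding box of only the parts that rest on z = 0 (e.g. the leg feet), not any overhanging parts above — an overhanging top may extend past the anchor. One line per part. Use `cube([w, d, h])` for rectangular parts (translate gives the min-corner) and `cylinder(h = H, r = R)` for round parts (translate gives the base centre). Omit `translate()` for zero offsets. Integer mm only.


translate([334, 422, 0]) cylinder(h = 15, r = 217);


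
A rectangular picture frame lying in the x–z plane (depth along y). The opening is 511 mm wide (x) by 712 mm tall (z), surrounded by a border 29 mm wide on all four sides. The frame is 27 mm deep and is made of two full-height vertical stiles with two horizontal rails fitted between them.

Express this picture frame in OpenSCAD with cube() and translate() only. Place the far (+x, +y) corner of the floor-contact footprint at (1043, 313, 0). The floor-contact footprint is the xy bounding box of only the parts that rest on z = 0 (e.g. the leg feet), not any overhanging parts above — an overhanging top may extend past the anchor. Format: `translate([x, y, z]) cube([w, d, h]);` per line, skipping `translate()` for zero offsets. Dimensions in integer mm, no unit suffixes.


translate([474, 286, 0]) cube([29, 27, 770]);
translate([1014, 286, 0]) cube([29, 27, 770]);
translate([503, 286, 0]) cube([511, 27, 29]);
translate([503, 286, 741]) cube([511, 27, 29]);


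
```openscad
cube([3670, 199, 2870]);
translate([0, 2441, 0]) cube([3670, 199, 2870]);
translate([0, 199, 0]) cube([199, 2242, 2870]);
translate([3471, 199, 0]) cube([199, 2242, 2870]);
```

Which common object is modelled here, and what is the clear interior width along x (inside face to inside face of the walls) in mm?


A house (or room) frame. The interior width is 3272 mm.

Four 2870 mm walls enclosing a rectangle with no floor or roof — a room or house frame. Outside width is 3670 mm and wall thickness is 199 mm, so the interior width is 3670 − 2 × 199 = 3272 mm.


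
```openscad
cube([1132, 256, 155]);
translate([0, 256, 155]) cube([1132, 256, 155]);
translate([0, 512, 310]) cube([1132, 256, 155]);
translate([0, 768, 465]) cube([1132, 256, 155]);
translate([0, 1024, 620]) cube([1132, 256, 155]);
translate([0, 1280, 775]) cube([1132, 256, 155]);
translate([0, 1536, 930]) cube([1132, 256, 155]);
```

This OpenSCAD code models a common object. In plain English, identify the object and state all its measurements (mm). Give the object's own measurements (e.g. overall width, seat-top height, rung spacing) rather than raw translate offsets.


A straight staircase of 7 solid steps. Each step is 1132 mm wide (x), 256 mm deep (y, the going) and 155 mm tall (the rise). The first step rests on the floor; each subsequent step sits one going further in +y and one rise higher in +z, directly behind and above the previous step with no overlap.


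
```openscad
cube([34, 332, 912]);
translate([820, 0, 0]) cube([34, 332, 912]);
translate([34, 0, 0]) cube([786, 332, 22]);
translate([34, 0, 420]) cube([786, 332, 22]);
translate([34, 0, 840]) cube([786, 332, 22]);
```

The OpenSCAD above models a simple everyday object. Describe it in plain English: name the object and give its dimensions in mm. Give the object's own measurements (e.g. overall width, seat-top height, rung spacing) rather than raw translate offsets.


An open bookshelf. Two side panels, each 34 mm thick, 332 mm deep and 912 mm tall, stand 854 mm apart (outside-to-outside). Between them sit 3 shelves, each 22 mm thick and 332 mm deep, spanning the full gap between the sides. The bottom shelf rests on the floor (its underside at z = 0) and the clear gap between one shelf's top and the next shelf's underside is 398 mm.


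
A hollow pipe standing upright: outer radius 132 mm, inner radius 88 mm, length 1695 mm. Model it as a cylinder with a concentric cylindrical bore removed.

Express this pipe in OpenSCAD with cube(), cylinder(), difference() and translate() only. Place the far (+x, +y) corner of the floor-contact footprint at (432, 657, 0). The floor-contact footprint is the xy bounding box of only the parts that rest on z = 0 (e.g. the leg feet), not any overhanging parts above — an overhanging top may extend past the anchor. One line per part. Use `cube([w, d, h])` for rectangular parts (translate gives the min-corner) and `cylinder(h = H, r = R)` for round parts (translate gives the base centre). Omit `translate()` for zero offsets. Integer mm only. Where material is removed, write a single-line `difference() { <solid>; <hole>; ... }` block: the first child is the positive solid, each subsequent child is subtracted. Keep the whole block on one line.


difference() { translate([300, 525, 0]) cylinder(h = 1695, r = 132); translate([300, 525, 0]) cylinder(h = 1695, r = 88); }


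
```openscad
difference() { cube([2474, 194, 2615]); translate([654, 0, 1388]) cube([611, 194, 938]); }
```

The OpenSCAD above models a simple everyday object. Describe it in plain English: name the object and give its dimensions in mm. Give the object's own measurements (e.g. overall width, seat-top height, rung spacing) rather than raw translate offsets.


A wall 2474 mm long (x), 194 mm thick (y), 2615 mm tall, with a rectangular window opening cut through it. The opening is 611 mm wide and 938 mm tall; its sill is at z = 1388 mm and its near (−x) edge is 654 mm from the wall's −x end. The opening passes through the full wall thickness.


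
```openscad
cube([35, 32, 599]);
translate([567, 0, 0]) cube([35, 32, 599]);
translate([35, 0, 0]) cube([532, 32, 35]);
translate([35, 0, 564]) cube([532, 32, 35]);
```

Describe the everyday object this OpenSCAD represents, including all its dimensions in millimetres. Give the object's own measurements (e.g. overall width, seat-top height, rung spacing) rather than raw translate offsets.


A rectangular picture frame lying in the x–z plane (depth along y). The opening is 532 mm wide (x) by 529 mm tall (z), surrounded by a border 35 mm wide on all four sides. The frame is 32 mm deep and is made of two full-height vertical stiles with two horizontal rails fitted between them.


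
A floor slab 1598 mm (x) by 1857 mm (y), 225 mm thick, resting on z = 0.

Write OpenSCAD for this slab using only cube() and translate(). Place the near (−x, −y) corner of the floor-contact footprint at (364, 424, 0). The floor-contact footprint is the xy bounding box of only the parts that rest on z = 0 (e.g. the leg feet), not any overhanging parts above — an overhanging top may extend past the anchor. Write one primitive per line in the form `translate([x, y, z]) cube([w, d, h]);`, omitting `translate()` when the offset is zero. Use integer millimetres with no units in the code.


translate([364, 424, 0]) cube([1598, 1857, 225]);


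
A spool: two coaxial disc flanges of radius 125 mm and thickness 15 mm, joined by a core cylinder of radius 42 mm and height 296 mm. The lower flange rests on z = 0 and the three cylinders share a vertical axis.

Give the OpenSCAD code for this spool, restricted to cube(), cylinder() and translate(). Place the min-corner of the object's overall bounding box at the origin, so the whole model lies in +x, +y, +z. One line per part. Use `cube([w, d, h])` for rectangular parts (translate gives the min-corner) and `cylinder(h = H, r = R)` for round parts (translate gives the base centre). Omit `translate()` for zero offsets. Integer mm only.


translate([125, 125, 0]) cylinder(h = 15, r = 125);
translate([125, 125, 15]) cylinder(h = 296, r = 42);
translate([125, 125, 311]) cylinder(h = 15, r = 125);


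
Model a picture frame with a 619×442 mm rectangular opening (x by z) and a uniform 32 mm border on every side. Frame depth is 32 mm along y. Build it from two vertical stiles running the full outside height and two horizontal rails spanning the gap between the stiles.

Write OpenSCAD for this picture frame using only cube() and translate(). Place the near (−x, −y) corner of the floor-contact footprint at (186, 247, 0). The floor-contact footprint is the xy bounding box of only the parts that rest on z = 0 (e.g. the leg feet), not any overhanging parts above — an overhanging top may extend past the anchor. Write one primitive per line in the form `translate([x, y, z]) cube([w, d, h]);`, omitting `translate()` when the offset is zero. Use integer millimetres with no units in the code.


translate([186, 247, 0]) cube([32, 32, 506]);
translate([837, 247, 0]) cube([32, 32, 506]);
translate([218, 247, 0]) cube([619, 32, 32]);
translate([218, 247, 474]) cube([619, 32, 32]);


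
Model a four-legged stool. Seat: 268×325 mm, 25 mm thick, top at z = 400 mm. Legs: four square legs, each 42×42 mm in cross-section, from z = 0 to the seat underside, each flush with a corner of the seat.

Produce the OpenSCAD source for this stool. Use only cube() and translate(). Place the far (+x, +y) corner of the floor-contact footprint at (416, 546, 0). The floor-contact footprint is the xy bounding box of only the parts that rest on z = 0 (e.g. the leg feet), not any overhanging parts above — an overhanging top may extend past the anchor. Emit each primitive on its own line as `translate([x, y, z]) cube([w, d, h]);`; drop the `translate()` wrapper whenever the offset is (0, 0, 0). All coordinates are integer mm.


translate([148, 221, 375]) cube([268, 325, 25]);
translate([148, 221, 0]) cube([42, 42, 375]);
translate([374, 221, 0]) cube([42, 42, 375]);
translate([148, 504, 0]) cube([42, 42, 375]);
translate([374, 504, 0]) cube([42, 42, 375]);


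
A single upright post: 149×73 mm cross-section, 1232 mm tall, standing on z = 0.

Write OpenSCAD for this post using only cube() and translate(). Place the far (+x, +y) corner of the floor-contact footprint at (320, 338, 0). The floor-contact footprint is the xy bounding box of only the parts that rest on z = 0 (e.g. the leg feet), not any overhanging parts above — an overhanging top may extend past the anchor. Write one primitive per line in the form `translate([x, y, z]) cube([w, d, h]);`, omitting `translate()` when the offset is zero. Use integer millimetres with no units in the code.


translate([171, 265, 0]) cube([149, 73, 1232]);


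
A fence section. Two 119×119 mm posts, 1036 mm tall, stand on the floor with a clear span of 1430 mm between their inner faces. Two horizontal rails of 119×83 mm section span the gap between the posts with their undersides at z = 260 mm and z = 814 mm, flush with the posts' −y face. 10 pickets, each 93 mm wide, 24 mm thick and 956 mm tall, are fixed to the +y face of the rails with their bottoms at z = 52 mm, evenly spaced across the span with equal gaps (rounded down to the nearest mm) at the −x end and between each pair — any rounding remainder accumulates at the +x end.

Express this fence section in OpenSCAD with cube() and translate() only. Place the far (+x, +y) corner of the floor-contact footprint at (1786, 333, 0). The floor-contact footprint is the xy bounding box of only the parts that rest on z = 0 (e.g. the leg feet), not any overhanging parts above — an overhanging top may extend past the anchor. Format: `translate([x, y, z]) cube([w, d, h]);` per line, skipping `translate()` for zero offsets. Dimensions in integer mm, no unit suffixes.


translate([118, 214, 0]) cube([119, 119, 1036]);
translate([1667, 214, 0]) cube([119, 119, 1036]);
translate([237, 214, 260]) cube([1430, 119, 83]);
translate([237, 214, 814]) cube([1430, 119, 83]);
translate([282, 333, 52]) cube([93, 24, 956]);
translate([420, 333, 52]) cube([93, 24, 956]);
translate([558, 333, 52]) cube([93, 24, 956]);
translate([696, 333, 52]) cube([93, 24, 956]);
translate([834, 333, 52]) cube([93, 24, 956]);
translate([972, 333, 52]) cube([93, 24, 956]);
translate([1110, 333, 52]) cube([93, 24, 956]);
translate([1248, 333, 52]) cube([93, 24, 956]);
translate([1386, 333, 52]) cube([93, 24, 956]);
translate([1524, 333, 52]) cube([93, 24, 956]);


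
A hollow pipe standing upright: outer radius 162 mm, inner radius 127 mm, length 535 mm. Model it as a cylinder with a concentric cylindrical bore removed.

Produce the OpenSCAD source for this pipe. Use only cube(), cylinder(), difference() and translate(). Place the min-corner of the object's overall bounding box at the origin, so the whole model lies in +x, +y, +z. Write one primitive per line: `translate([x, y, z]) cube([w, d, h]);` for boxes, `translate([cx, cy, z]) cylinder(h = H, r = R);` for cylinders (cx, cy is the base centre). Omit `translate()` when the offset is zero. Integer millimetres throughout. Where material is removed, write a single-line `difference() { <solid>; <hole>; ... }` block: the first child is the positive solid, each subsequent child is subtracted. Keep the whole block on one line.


difference() { translate([162, 162, 0]) cylinder(h = 535, r = 162); translate([162, 162, 0]) cylinder(h = 535, r = 127); }


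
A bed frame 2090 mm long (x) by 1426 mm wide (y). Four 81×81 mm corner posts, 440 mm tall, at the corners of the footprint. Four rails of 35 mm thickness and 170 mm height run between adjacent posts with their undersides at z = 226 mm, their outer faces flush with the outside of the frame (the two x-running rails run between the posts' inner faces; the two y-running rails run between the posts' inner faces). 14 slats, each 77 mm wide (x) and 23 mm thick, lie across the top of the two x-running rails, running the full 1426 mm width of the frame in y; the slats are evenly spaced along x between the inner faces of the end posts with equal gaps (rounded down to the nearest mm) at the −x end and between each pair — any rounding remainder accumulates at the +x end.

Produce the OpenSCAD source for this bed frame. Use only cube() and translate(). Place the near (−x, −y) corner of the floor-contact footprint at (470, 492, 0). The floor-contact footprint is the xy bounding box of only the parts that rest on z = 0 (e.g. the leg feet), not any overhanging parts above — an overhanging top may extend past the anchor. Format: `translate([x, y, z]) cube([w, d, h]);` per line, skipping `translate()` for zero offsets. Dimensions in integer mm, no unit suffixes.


translate([470, 492, 0]) cube([81, 81, 440]);
translate([470, 1837, 0]) cube([81, 81, 440]);
translate([2479, 492, 0]) cube([81, 81, 440]);
translate([2479, 1837, 0]) cube([81, 81, 440]);
translate([551, 492, 226]) cube([1928, 35, 170]);
translate([551, 1883, 226]) cube([1928, 35, 170]);
translate([470, 573, 226]) cube([35, 1264, 170]);
translate([2525, 573, 226]) cube([35, 1264, 170]);
translate([607, 492, 396]) cube([77, 1426, 23]);
translate([740, 492, 396]) cube([77, 1426, 23]);
translate([873, 492, 396]) cube([77, 1426, 23]);
translate([1006, 492, 396]) cube([77, 1426, 23]);
translate([1139, 492, 396]) cube([77, 1426, 23]);
translate([1272, 492, 396]) cube([77, 1426, 23]);
translate([1405, 492, 396]) cube([77, 1426, 23]);
translate([1538, 492, 396]) cube([77, 1426, 23]);
translate([1671, 492, 396]) cube([77, 1426, 23]);
translate([1804, 492, 396]) cube([77, 1426, 23]);
translate([1937, 492, 396]) cube([77, 1426, 23]);
translate([2070, 492, 396]) cube([77, 1426, 23]);
translate([2203, 492, 396]) cube([77, 1426, 23]);
translate([2336, 492, 396]) cube([77, 1426, 23]);


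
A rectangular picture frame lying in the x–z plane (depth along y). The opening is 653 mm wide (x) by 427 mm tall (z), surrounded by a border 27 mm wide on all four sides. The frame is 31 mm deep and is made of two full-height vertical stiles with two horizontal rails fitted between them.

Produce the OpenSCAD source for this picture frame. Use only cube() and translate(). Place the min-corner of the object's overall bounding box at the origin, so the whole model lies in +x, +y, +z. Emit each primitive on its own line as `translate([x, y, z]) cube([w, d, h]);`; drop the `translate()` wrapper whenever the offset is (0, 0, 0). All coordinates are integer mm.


cube([27, 31, 481]);
translate([680, 0, 0]) cube([27, 31, 481]);
translate([27, 0, 0]) cube([653, 31, 27]);
translate([27, 0, 454]) cube([653, 31, 27]);


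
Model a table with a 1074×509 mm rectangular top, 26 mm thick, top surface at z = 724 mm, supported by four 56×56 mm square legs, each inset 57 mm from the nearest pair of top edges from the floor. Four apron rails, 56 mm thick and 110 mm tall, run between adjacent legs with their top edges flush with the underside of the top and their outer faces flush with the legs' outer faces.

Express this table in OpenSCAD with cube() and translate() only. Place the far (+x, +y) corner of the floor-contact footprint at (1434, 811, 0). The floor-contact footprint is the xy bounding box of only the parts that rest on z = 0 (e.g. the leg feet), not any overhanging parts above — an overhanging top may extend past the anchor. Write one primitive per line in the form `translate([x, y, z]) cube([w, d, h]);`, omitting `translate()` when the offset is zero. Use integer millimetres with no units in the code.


translate([417, 359, 698]) cube([1074, 509, 26]);
translate([474, 416, 0]) cube([56, 56, 698]);
translate([1378, 416, 0]) cube([56, 56, 698]);
translate([474, 755, 0]) cube([56, 56, 698]);
translate([1378, 755, 0]) cube([56, 56, 698]);
translate([530, 416, 588]) cube([848, 56, 110]);
translate([530, 755, 588]) cube([848, 56, 110]);
translate([474, 472, 588]) cube([56, 283, 110]);
translate([1378, 472, 588]) cube([56, 283, 110]);


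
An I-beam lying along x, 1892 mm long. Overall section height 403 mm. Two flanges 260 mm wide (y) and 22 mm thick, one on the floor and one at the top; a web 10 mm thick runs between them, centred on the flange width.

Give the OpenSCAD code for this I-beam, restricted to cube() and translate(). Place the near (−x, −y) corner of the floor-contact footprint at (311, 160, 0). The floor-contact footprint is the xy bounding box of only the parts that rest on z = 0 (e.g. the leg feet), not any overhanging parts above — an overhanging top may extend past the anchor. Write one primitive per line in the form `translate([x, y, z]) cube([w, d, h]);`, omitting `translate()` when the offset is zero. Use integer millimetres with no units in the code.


translate([311, 160, 0]) cube([1892, 260, 22]);
translate([311, 285, 22]) cube([1892, 10, 359]);
translate([311, 160, 381]) cube([1892, 260, 22]);


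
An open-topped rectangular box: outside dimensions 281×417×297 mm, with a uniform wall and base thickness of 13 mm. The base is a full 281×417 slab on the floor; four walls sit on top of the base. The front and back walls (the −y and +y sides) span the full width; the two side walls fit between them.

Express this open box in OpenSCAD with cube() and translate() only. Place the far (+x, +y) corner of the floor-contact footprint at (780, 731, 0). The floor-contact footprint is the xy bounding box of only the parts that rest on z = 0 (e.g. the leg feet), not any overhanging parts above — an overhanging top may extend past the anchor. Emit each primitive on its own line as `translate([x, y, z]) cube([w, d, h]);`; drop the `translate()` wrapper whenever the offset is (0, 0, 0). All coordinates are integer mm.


translate([499, 314, 0]) cube([281, 417, 13]);
translate([499, 314, 13]) cube([281, 13, 284]);
translate([499, 718, 13]) cube([281, 13, 284]);
translate([499, 327, 13]) cube([13, 391, 284]);
translate([767, 327, 13]) cube([13, 391, 284]);


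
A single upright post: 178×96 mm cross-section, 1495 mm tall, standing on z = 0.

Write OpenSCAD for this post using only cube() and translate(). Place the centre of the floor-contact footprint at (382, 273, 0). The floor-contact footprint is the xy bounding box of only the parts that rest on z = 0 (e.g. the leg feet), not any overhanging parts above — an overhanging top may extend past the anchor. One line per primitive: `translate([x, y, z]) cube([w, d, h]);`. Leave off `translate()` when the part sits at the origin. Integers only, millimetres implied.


translate([293, 225, 0]) cube([178, 96, 1495]);


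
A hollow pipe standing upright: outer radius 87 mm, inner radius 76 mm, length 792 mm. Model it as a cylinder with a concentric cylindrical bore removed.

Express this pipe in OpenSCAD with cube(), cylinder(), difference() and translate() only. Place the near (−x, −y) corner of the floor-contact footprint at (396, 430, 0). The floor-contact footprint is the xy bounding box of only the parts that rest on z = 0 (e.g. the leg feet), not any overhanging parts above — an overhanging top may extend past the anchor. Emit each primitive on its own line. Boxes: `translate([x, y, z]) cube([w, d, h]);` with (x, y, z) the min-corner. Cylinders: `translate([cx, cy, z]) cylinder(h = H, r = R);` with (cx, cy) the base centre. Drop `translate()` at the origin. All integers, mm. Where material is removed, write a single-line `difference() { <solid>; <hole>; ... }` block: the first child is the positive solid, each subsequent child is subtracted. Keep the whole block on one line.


difference() { translate([483, 517, 0]) cylinder(h = 792, r = 87); translate([483, 517, 0]) cylinder(h = 792, r = 76); }


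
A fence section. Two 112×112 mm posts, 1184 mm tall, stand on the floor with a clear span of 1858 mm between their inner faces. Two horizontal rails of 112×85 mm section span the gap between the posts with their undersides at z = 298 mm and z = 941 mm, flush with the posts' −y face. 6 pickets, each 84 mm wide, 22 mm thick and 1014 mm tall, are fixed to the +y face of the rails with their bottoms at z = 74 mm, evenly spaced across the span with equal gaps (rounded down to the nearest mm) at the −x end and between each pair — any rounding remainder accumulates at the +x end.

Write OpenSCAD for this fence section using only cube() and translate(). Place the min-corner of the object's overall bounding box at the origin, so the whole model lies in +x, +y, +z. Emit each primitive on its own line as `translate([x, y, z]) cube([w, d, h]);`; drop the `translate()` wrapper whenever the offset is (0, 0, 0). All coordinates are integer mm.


cube([112, 112, 1184]);
translate([1970, 0, 0]) cube([112, 112, 1184]);
translate([112, 0, 298]) cube([1858, 112, 85]);
translate([112, 0, 941]) cube([1858, 112, 85]);
translate([305, 112, 74]) cube([84, 22, 1014]);
translate([582, 112, 74]) cube([84, 22, 1014]);
translate([859, 112, 74]) cube([84, 22, 1014]);
translate([1136, 112, 74]) cube([84, 22, 1014]);
translate([1413, 112, 74]) cube([84, 22, 1014]);
translate([1690, 112, 74]) cube([84, 22, 1014]);


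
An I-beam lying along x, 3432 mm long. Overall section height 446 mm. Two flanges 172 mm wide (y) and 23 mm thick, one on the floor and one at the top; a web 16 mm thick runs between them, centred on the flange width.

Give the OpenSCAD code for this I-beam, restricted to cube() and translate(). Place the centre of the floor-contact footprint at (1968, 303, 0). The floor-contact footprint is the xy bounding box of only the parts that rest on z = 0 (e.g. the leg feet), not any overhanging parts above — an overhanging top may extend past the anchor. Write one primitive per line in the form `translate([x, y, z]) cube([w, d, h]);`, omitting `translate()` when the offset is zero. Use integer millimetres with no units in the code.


translate([252, 217, 0]) cube([3432, 172, 23]);
translate([252, 295, 23]) cube([3432, 16, 400]);
translate([252, 217, 423]) cube([3432, 172, 23]);


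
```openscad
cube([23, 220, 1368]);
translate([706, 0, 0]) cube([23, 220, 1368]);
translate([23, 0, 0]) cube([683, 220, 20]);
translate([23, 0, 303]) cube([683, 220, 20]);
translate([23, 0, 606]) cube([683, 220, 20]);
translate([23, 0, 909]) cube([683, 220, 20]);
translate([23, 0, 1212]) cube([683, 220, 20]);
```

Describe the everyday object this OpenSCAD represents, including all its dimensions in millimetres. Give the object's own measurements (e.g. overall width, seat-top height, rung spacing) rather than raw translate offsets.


An open bookshelf. Two side panels, each 23 mm thick, 220 mm deep and 1368 mm tall, stand 729 mm apart (outside-to-outside). Between them sit 5 shelves, each 20 mm thick and 220 mm deep, spanning the full gap between the sides. The bottom shelf rests on the floor (its underside at z = 0) and the clear gap between one shelf's top and the next shelf's underside is 283 mm.


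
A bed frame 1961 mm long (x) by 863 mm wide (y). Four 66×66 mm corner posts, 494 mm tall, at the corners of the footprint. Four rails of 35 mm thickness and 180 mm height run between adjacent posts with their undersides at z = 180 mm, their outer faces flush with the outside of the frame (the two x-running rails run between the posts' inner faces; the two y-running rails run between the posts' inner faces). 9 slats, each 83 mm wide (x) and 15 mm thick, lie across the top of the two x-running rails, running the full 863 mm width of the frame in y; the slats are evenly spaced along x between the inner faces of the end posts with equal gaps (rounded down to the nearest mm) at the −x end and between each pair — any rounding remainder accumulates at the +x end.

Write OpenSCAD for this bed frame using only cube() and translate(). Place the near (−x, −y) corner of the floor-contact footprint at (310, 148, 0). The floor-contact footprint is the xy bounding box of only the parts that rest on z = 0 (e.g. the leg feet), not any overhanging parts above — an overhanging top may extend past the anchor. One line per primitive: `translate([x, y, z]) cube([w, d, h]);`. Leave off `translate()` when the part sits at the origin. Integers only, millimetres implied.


translate([310, 148, 0]) cube([66, 66, 494]);
translate([310, 945, 0]) cube([66, 66, 494]);
translate([2205, 148, 0]) cube([66, 66, 494]);
translate([2205, 945, 0]) cube([66, 66, 494]);
translate([376, 148, 180]) cube([1829, 35, 180]);
translate([376, 976, 180]) cube([1829, 35, 180]);
translate([310, 214, 180]) cube([35, 731, 180]);
translate([2236, 214, 180]) cube([35, 731, 180]);
translate([484, 148, 360]) cube([83, 863, 15]);
translate([675, 148, 360]) cube([83, 863, 15]);
translate([866, 148, 360]) cube([83, 863, 15]);
translate([1057, 148, 360]) cube([83, 863, 15]);
translate([1248, 148, 360]) cube([83, 863, 15]);
translate([1439, 148, 360]) cube([83, 863, 15]);
translate([1630, 148, 360]) cube([83, 863, 15]);
translate([1821, 148, 360]) cube([83, 863, 15]);
translate([2012, 148, 360]) cube([83, 863, 15]);


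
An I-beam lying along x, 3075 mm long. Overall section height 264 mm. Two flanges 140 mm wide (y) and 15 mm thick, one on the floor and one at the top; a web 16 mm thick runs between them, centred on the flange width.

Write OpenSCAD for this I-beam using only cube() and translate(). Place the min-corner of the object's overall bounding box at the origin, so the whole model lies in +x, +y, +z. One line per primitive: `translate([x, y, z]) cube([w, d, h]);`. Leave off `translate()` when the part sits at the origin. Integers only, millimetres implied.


cube([3075, 140, 15]);
translate([0, 62, 15]) cube([3075, 16, 234]);
translate([0, 0, 249]) cube([3075, 140, 15]);


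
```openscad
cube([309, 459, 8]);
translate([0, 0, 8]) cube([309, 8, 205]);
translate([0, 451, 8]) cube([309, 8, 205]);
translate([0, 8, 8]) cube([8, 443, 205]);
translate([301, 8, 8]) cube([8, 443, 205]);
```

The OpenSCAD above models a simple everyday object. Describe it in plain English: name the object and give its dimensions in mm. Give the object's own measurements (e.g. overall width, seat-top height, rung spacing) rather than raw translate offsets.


An open-topped rectangular box: outside dimensions 309×459×213 mm, with a uniform wall and base thickness of 8 mm. The base is a full 309×459 slab on the floor; four walls sit on top of the base. The front and back walls (the −y and +y sides) span the full width; the two side walls fit between them.


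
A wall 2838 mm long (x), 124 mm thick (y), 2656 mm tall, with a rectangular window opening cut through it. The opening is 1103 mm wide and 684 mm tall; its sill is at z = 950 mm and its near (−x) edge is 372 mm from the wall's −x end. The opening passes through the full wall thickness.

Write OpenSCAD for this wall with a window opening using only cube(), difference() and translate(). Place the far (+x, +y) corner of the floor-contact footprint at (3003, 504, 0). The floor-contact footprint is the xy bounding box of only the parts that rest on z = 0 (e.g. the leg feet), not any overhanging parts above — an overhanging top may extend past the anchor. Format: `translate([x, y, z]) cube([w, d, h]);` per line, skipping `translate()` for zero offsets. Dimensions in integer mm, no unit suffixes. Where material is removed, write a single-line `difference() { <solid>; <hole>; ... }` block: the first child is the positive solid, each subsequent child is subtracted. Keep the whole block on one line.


difference() { translate([165, 380, 0]) cube([2838, 124, 2656]); translate([537, 380, 950]) cube([1103, 124, 684]); }
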